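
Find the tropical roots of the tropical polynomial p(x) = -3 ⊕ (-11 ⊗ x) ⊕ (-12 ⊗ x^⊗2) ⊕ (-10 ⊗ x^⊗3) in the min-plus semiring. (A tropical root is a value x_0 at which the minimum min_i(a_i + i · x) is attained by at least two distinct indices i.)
Roots: {-2, 1, 8}

Each tropical root is a break point of the lower envelope of the lines y = a_i + i · x (there are 4 lines, with slopes 0, 1, ..., 3). Only the lines that attain the minimum somewhere contribute to roots; other lines are dominated. Here the surviving (envelope) indices are i = 3, i = 2, i = 1, i = 0.
Intersections between consecutive envelope lines give the roots: for adjacent envelope indices i < j the intersection is x = (a_i − a_j) / (j − i). Reading off the sorted break points: {-2, 1, 8}.
Verification: at each break x_0, at least two indices attain the minimum of min_i(a_i + i · x_0).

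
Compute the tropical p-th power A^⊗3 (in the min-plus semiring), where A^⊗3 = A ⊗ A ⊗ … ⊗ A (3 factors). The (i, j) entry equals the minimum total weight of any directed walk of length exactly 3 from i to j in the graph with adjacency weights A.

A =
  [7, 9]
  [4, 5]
A^⊗3 =
  [18, 19]
  [14, 15]

Each entry (A^⊗3)_ij equals the minimum over all length-3 walks i = v_0 → v_1 → … → v_3 = j of Σ_t A[v_t][v_{t+1}]. For example, for (i, j) = (0, 1) we minimise over 4 possible intermediate vertex sequences; the minimum is 19, attained along the walk 0 → 1 → 1 → 1.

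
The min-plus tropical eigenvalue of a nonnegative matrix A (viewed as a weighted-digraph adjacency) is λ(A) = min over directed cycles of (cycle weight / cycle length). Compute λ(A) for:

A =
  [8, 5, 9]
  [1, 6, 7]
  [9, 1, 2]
λ(A) = 2

Enumerate directed cycles and compute their means (weight / length). Sample:
  cycle 0 → 0: weight = 8, length = 1, mean = 8/1 ≈ 8.000
  cycle 1 → 1: weight = 6, length = 1, mean = 6/1 ≈ 6.000
  cycle 2 → 2: weight = 2, length = 1, mean = 2/1 ≈ 2.000
  cycle 0 → 1 → 0: weight = 6, length = 2, mean = 6/2 ≈ 3.000
  cycle 0 → 2 → 0: weight = 18, length = 2, mean = 18/2 ≈ 9.000
  cycle 1 → 0 → 1: weight = 6, length = 2, mean = 6/2 ≈ 3.000
Minimum mean = 2.000, attained e.g. along the cycle 2 → 2 with weight 2 and length 1. So λ(A) = 2/1 = 2.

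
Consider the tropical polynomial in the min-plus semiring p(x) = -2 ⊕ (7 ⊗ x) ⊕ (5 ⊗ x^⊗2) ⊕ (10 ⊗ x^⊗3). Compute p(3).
p(3) = -2

A tropical monomial a ⊗ x^⊗i evaluates to a + i · x. Evaluating each term at x = 3:
  Term 0 contributes -2 + 0 · 3 = -2
  Term 1 contributes 7 + 1 · 3 = 10
  Term 2 contributes 5 + 2 · 3 = 11
  Term 3 contributes 10 + 3 · 3 = 19
p(3) = ⊕ of these = min[-2, 10, 11, 19] = -2.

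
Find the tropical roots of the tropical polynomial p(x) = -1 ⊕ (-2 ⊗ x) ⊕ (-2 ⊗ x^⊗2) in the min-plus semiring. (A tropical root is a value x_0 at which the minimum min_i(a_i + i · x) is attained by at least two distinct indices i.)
Roots: {0, 1}

Each tropical root is a break point of the lower envelope of the lines y = a_i + i · x (there are 3 lines, with slopes 0, 1, ..., 2). Only the lines that attain the minimum somewhere contribute to roots; other lines are dominated. Here the surviving (envelope) indices are i = 2, i = 1, i = 0.
Intersections between consecutive envelope lines give the roots: for adjacent envelope indices i < j the intersection is x = (a_i − a_j) / (j − i). Reading off the sorted break points: {0, 1}.
Verification: at each break x_0, at least two indices attain the minimum of min_i(a_i + i · x_0).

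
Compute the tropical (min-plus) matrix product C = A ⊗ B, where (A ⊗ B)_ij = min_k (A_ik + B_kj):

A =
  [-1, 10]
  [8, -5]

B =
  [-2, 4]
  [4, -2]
A ⊗ B =
  [-3, 3]
  [-1, -7]

Apply the min-plus product entry-by-entry:
  C[0][0] = min over k of (A[0][0] + B[0][0] = -1 + -2 = -3, A[0][1] + B[1][0] = 10 + 4 = 14) = -3 (attained at k = 0)
  C[0][1] = min over k of (A[0][0] + B[0][1] = -1 + 4 = 3, A[0][1] + B[1][1] = 10 + -2 = 8) = 3 (attained at k = 0)
  C[1][0] = min over k of (A[1][0] + B[0][0] = 8 + -2 = 6, A[1][1] + B[1][0] = -5 + 4 = -1) = -1 (attained at k = 1)
  C[1][1] = min over k of (A[1][0] + B[0][1] = 8 + 4 = 12, A[1][1] + B[1][1] = -5 + -2 = -7) = -7 (attained at k = 1)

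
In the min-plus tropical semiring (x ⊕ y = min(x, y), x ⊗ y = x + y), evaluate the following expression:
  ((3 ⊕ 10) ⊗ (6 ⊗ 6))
((3 ⊕ 10) ⊗ (6 ⊗ 6)) = 15

Expand innermost to outermost. Recall ⊕ takes the minimum of its arguments and ⊗ takes their sum. Working out the expression ((3 ⊕ 10) ⊗ (6 ⊗ 6)) gives 15.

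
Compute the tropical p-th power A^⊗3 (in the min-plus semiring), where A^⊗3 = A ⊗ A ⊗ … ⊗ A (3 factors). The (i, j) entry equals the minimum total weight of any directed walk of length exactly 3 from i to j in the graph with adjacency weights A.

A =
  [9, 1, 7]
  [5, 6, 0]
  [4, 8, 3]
A^⊗3 =
  [5, 7, 4]
  [7, 5, 6]
  [10, 8, 5]

Each entry (A^⊗3)_ij equals the minimum over all length-3 walks i = v_0 → v_1 → … → v_3 = j of Σ_t A[v_t][v_{t+1}]. For example, for (i, j) = (0, 2) we minimise over 9 possible intermediate vertex sequences; the minimum is 4, attained along the walk 0 → 1 → 2 → 2.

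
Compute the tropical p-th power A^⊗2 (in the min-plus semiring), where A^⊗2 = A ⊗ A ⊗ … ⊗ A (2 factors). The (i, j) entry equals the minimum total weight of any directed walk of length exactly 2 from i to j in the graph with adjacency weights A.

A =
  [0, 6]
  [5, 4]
A^⊗2 =
  [0, 6]
  [5, 8]

Each entry (A^⊗2)_ij equals the minimum over all length-2 walks i = v_0 → v_1 → … → v_2 = j of Σ_t A[v_t][v_{t+1}]. For example, for (i, j) = (0, 1) we minimise over 2 possible intermediate vertex sequences; the minimum is 6, attained along the walk 0 → 0 → 1.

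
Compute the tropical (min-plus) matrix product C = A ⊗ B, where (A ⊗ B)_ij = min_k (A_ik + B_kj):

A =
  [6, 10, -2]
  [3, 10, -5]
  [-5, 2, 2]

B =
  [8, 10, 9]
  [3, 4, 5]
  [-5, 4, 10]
A ⊗ B =
  [-7, 2, 8]
  [-10, -1, 5]
  [-3, 5, 4]

Apply the min-plus product entry-by-entry:
  C[0][0] = min over k of (A[0][0] + B[0][0] = 6 + 8 = 14, A[0][1] + B[1][0] = 10 + 3 = 13, A[0][2] + B[2][0] = -2 + -5 = -7) = -7 (attained at k = 2)
  C[0][1] = min over k of (A[0][0] + B[0][1] = 6 + 10 = 16, A[0][1] + B[1][1] = 10 + 4 = 14, A[0][2] + B[2][1] = -2 + 4 = 2) = 2 (attained at k = 2)
  C[0][2] = min over k of (A[0][0] + B[0][2] = 6 + 9 = 15, A[0][1] + B[1][2] = 10 + 5 = 15, A[0][2] + B[2][2] = -2 + 10 = 8) = 8 (attained at k = 2)
  C[1][0] = min over k of (A[1][0] + B[0][0] = 3 + 8 = 11, A[1][1] + B[1][0] = 10 + 3 = 13, A[1][2] + B[2][0] = -5 + -5 = -10) = -10 (attained at k = 2)
  C[1][1] = min over k of (A[1][0] + B[0][1] = 3 + 10 = 13, A[1][1] + B[1][1] = 10 + 4 = 14, A[1][2] + B[2][1] = -5 + 4 = -1) = -1 (attained at k = 2)
  C[1][2] = min over k of (A[1][0] + B[0][2] = 3 + 9 = 12, A[1][1] + B[1][2] = 10 + 5 = 15, A[1][2] + B[2][2] = -5 + 10 = 5) = 5 (attained at k = 2)
  C[2][0] = min over k of (A[2][0] + B[0][0] = -5 + 8 = 3, A[2][1] + B[1][0] = 2 + 3 = 5, A[2][2] + B[2][0] = 2 + -5 = -3) = -3 (attained at k = 2)
  C[2][1] = min over k of (A[2][0] + B[0][1] = -5 + 10 = 5, A[2][1] + B[1][1] = 2 + 4 = 6, A[2][2] + B[2][1] = 2 + 4 = 6) = 5 (attained at k = 0)
  C[2][2] = min over k of (A[2][0] + B[0][2] = -5 + 9 = 4, A[2][1] + B[1][2] = 2 + 5 = 7, A[2][2] + B[2][2] = 2 + 10 = 12) = 4 (attained at k = 0)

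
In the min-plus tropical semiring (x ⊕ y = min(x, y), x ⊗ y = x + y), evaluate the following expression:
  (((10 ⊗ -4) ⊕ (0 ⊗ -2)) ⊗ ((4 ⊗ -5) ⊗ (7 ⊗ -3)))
(((10 ⊗ -4) ⊕ (0 ⊗ -2)) ⊗ ((4 ⊗ -5) ⊗ (7 ⊗ -3))) = 1

Expand innermost to outermost. Recall ⊕ takes the minimum of its arguments and ⊗ takes their sum. Working out the expression (((10 ⊗ -4) ⊕ (0 ⊗ -2)) ⊗ ((4 ⊗ -5) ⊗ (7 ⊗ -3))) gives 1.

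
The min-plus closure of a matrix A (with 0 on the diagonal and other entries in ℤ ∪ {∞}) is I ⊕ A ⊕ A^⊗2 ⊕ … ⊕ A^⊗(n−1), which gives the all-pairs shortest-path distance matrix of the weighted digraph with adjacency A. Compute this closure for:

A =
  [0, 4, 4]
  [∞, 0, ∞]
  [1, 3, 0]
Closure =
  [0, 4, 4]
  [∞, 0, ∞]
  [1, 3, 0]

This is the Floyd-Warshall all-pairs shortest-path computation. For each intermediate vertex k = 0, 1, …, 2, update dist[i][j] ← min(dist[i][j], dist[i][k] + dist[k][j]). The final matrix gives, for each (i, j), the minimum total weight of any directed path from i to j (possibly empty when i = j).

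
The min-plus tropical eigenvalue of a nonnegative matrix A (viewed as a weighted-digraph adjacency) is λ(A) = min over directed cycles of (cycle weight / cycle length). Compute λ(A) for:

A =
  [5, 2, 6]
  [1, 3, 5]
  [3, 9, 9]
λ(A) = 3/2

Enumerate directed cycles and compute their means (weight / length). Sample:
  cycle 0 → 0: weight = 5, length = 1, mean = 5/1 ≈ 5.000
  cycle 1 → 1: weight = 3, length = 1, mean = 3/1 ≈ 3.000
  cycle 2 → 2: weight = 9, length = 1, mean = 9/1 ≈ 9.000
  cycle 0 → 1 → 0: weight = 3, length = 2, mean = 3/2 ≈ 1.500
  cycle 0 → 2 → 0: weight = 9, length = 2, mean = 9/2 ≈ 4.500
  cycle 1 → 0 → 1: weight = 3, length = 2, mean = 3/2 ≈ 1.500
Minimum mean = 1.500, attained e.g. along the cycle 0 → 1 → 0 with weight 3 and length 2. So λ(A) = 3/2 = 3/2.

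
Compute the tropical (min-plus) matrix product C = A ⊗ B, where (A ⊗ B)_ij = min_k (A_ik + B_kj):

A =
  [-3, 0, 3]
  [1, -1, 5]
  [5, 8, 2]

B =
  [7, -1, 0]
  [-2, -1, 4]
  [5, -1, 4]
A ⊗ B =
  [-2, -4, -3]
  [-3, -2, 1]
  [6, 1, 5]

Apply the min-plus product entry-by-entry:
  C[0][0] = min over k of (A[0][0] + B[0][0] = -3 + 7 = 4, A[0][1] + B[1][0] = 0 + -2 = -2, A[0][2] + B[2][0] = 3 + 5 = 8) = -2 (attained at k = 1)
  C[0][1] = min over k of (A[0][0] + B[0][1] = -3 + -1 = -4, A[0][1] + B[1][1] = 0 + -1 = -1, A[0][2] + B[2][1] = 3 + -1 = 2) = -4 (attained at k = 0)
  C[0][2] = min over k of (A[0][0] + B[0][2] = -3 + 0 = -3, A[0][1] + B[1][2] = 0 + 4 = 4, A[0][2] + B[2][2] = 3 + 4 = 7) = -3 (attained at k = 0)
  C[1][0] = min over k of (A[1][0] + B[0][0] = 1 + 7 = 8, A[1][1] + B[1][0] = -1 + -2 = -3, A[1][2] + B[2][0] = 5 + 5 = 10) = -3 (attained at k = 1)
  C[1][1] = min over k of (A[1][0] + B[0][1] = 1 + -1 = 0, A[1][1] + B[1][1] = -1 + -1 = -2, A[1][2] + B[2][1] = 5 + -1 = 4) = -2 (attained at k = 1)
  C[1][2] = min over k of (A[1][0] + B[0][2] = 1 + 0 = 1, A[1][1] + B[1][2] = -1 + 4 = 3, A[1][2] + B[2][2] = 5 + 4 = 9) = 1 (attained at k = 0)
  C[2][0] = min over k of (A[2][0] + B[0][0] = 5 + 7 = 12, A[2][1] + B[1][0] = 8 + -2 = 6, A[2][2] + B[2][0] = 2 + 5 = 7) = 6 (attained at k = 1)
  C[2][1] = min over k of (A[2][0] + B[0][1] = 5 + -1 = 4, A[2][1] + B[1][1] = 8 + -1 = 7, A[2][2] + B[2][1] = 2 + -1 = 1) = 1 (attained at k = 2)
  C[2][2] = min over k of (A[2][0] + B[0][2] = 5 + 0 = 5, A[2][1] + B[1][2] = 8 + 4 = 12, A[2][2] + B[2][2] = 2 + 4 = 6) = 5 (attained at k = 0)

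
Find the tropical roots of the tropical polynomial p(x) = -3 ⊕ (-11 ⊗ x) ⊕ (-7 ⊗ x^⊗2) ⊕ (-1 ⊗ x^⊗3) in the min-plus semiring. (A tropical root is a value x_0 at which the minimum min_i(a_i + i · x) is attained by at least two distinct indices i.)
Roots: {-6, -4, 8}

Each tropical root is a break point of the lower envelope of the lines y = a_i + i · x (there are 4 lines, with slopes 0, 1, ..., 3). Only the lines that attain the minimum somewhere contribute to roots; other lines are dominated. Here the surviving (envelope) indices are i = 3, i = 2, i = 1, i = 0.
Intersections between consecutive envelope lines give the roots: for adjacent envelope indices i < j the intersection is x = (a_i − a_j) / (j − i). Reading off the sorted break points: {-6, -4, 8}.
Verification: at each break x_0, at least two indices attain the minimum of min_i(a_i + i · x_0).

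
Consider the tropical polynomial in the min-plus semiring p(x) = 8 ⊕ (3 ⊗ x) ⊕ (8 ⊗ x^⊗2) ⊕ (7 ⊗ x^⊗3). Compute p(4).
p(4) = 7

A tropical monomial a ⊗ x^⊗i evaluates to a + i · x. Evaluating each term at x = 4:
  Term 0 contributes 8 + 0 · 4 = 8
  Term 1 contributes 3 + 1 · 4 = 7
  Term 2 contributes 8 + 2 · 4 = 16
  Term 3 contributes 7 + 3 · 4 = 19
p(4) = ⊕ of these = min[8, 7, 16, 19] = 7.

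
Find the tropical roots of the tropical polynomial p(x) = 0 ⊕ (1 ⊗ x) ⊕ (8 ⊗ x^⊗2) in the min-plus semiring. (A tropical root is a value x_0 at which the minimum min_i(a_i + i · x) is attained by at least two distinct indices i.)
Roots: {-7, -1}

Each tropical root is a break point of the lower envelope of the lines y = a_i + i · x (there are 3 lines, with slopes 0, 1, ..., 2). Only the lines that attain the minimum somewhere contribute to roots; other lines are dominated. Here the surviving (envelope) indices are i = 2, i = 1, i = 0.
Intersections between consecutive envelope lines give the roots: for adjacent envelope indices i < j the intersection is x = (a_i − a_j) / (j − i). Reading off the sorted break points: {-7, -1}.
Verification: at each break x_0, at least two indices attain the minimum of min_i(a_i + i · x_0).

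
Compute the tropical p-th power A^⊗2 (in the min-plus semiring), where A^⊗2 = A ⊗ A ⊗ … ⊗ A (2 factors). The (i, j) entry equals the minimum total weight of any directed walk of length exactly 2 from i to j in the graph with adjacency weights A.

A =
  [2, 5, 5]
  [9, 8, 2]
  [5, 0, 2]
A^⊗2 =
  [4, 5, 7]
  [7, 2, 4]
  [7, 2, 2]

Each entry (A^⊗2)_ij equals the minimum over all length-2 walks i = v_0 → v_1 → … → v_2 = j of Σ_t A[v_t][v_{t+1}]. For example, for (i, j) = (0, 2) we minimise over 3 possible intermediate vertex sequences; the minimum is 7, attained along the walk 0 → 0 → 2.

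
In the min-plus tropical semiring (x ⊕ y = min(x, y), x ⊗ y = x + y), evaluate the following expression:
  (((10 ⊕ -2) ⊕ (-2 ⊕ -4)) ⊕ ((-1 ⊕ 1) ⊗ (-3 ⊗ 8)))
(((10 ⊕ -2) ⊕ (-2 ⊕ -4)) ⊕ ((-1 ⊕ 1) ⊗ (-3 ⊗ 8))) = -4

Expand innermost to outermost. Recall ⊕ takes the minimum of its arguments and ⊗ takes their sum. Working out the expression (((10 ⊕ -2) ⊕ (-2 ⊕ -4)) ⊕ ((-1 ⊕ 1) ⊗ (-3 ⊗ 8))) gives -4.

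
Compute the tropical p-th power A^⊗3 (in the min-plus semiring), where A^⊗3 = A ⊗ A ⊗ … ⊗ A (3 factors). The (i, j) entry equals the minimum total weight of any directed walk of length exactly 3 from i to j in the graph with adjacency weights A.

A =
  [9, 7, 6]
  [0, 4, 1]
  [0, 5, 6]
A^⊗3 =
  [8, 13, 12]
  [5, 8, 7]
  [6, 11, 8]

Each entry (A^⊗3)_ij equals the minimum over all length-3 walks i = v_0 → v_1 → … → v_3 = j of Σ_t A[v_t][v_{t+1}]. For example, for (i, j) = (0, 2) we minimise over 9 possible intermediate vertex sequences; the minimum is 12, attained along the walk 0 → 1 → 1 → 2.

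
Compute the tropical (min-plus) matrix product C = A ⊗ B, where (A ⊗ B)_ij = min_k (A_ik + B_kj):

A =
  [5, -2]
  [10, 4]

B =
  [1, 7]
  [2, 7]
A ⊗ B =
  [0, 5]
  [6, 11]

Apply the min-plus product entry-by-entry:
  C[0][0] = min over k of (A[0][0] + B[0][0] = 5 + 1 = 6, A[0][1] + B[1][0] = -2 + 2 = 0) = 0 (attained at k = 1)
  C[0][1] = min over k of (A[0][0] + B[0][1] = 5 + 7 = 12, A[0][1] + B[1][1] = -2 + 7 = 5) = 5 (attained at k = 1)
  C[1][0] = min over k of (A[1][0] + B[0][0] = 10 + 1 = 11, A[1][1] + B[1][0] = 4 + 2 = 6) = 6 (attained at k = 1)
  C[1][1] = min over k of (A[1][0] + B[0][1] = 10 + 7 = 17, A[1][1] + B[1][1] = 4 + 7 = 11) = 11 (attained at k = 1)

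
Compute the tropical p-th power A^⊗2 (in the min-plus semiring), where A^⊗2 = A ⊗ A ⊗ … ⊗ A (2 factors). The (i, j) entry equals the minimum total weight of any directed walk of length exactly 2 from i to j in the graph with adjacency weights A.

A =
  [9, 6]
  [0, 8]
A^⊗2 =
  [6, 14]
  [8, 6]

Each entry (A^⊗2)_ij equals the minimum over all length-2 walks i = v_0 → v_1 → … → v_2 = j of Σ_t A[v_t][v_{t+1}]. For example, for (i, j) = (0, 1) we minimise over 2 possible intermediate vertex sequences; the minimum is 14, attained along the walk 0 → 1 → 1.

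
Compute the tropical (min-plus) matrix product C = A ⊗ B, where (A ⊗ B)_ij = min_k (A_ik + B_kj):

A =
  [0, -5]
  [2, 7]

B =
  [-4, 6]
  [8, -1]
A ⊗ B =
  [-4, -6]
  [-2, 6]

Apply the min-plus product entry-by-entry:
  C[0][0] = min over k of (A[0][0] + B[0][0] = 0 + -4 = -4, A[0][1] + B[1][0] = -5 + 8 = 3) = -4 (attained at k = 0)
  C[0][1] = min over k of (A[0][0] + B[0][1] = 0 + 6 = 6, A[0][1] + B[1][1] = -5 + -1 = -6) = -6 (attained at k = 1)
  C[1][0] = min over k of (A[1][0] + B[0][0] = 2 + -4 = -2, A[1][1] + B[1][0] = 7 + 8 = 15) = -2 (attained at k = 0)
  C[1][1] = min over k of (A[1][0] + B[0][1] = 2 + 6 = 8, A[1][1] + B[1][1] = 7 + -1 = 6) = 6 (attained at k = 1)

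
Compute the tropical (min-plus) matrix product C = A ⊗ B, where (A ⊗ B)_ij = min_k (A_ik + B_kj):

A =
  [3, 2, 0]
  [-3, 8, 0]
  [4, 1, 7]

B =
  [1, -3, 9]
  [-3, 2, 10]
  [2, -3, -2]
A ⊗ B =
  [-1, -3, -2]
  [-2, -6, -2]
  [-2, 1, 5]

Apply the min-plus product entry-by-entry:
  C[0][0] = min over k of (A[0][0] + B[0][0] = 3 + 1 = 4, A[0][1] + B[1][0] = 2 + -3 = -1, A[0][2] + B[2][0] = 0 + 2 = 2) = -1 (attained at k = 1)
  C[0][1] = min over k of (A[0][0] + B[0][1] = 3 + -3 = 0, A[0][1] + B[1][1] = 2 + 2 = 4, A[0][2] + B[2][1] = 0 + -3 = -3) = -3 (attained at k = 2)
  C[0][2] = min over k of (A[0][0] + B[0][2] = 3 + 9 = 12, A[0][1] + B[1][2] = 2 + 10 = 12, A[0][2] + B[2][2] = 0 + -2 = -2) = -2 (attained at k = 2)
  C[1][0] = min over k of (A[1][0] + B[0][0] = -3 + 1 = -2, A[1][1] + B[1][0] = 8 + -3 = 5, A[1][2] + B[2][0] = 0 + 2 = 2) = -2 (attained at k = 0)
  C[1][1] = min over k of (A[1][0] + B[0][1] = -3 + -3 = -6, A[1][1] + B[1][1] = 8 + 2 = 10, A[1][2] + B[2][1] = 0 + -3 = -3) = -6 (attained at k = 0)
  C[1][2] = min over k of (A[1][0] + B[0][2] = -3 + 9 = 6, A[1][1] + B[1][2] = 8 + 10 = 18, A[1][2] + B[2][2] = 0 + -2 = -2) = -2 (attained at k = 2)
  C[2][0] = min over k of (A[2][0] + B[0][0] = 4 + 1 = 5, A[2][1] + B[1][0] = 1 + -3 = -2, A[2][2] + B[2][0] = 7 + 2 = 9) = -2 (attained at k = 1)
  C[2][1] = min over k of (A[2][0] + B[0][1] = 4 + -3 = 1, A[2][1] + B[1][1] = 1 + 2 = 3, A[2][2] + B[2][1] = 7 + -3 = 4) = 1 (attained at k = 0)
  C[2][2] = min over k of (A[2][0] + B[0][2] = 4 + 9 = 13, A[2][1] + B[1][2] = 1 + 10 = 11, A[2][2] + B[2][2] = 7 + -2 = 5) = 5 (attained at k = 2)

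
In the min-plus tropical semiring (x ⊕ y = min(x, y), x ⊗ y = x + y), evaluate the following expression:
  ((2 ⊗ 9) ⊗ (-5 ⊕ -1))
((2 ⊗ 9) ⊗ (-5 ⊕ -1)) = 6

Expand innermost to outermost. Recall ⊕ takes the minimum of its arguments and ⊗ takes their sum. Working out the expression ((2 ⊗ 9) ⊗ (-5 ⊕ -1)) gives 6.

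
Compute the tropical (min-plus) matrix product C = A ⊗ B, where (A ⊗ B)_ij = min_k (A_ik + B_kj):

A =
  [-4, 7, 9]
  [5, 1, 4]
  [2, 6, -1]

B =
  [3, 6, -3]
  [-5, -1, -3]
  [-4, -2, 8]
A ⊗ B =
  [-1, 2, -7]
  [-4, 0, -2]
  [-5, -3, -1]

Apply the min-plus product entry-by-entry:
  C[0][0] = min over k of (A[0][0] + B[0][0] = -4 + 3 = -1, A[0][1] + B[1][0] = 7 + -5 = 2, A[0][2] + B[2][0] = 9 + -4 = 5) = -1 (attained at k = 0)
  C[0][1] = min over k of (A[0][0] + B[0][1] = -4 + 6 = 2, A[0][1] + B[1][1] = 7 + -1 = 6, A[0][2] + B[2][1] = 9 + -2 = 7) = 2 (attained at k = 0)
  C[0][2] = min over k of (A[0][0] + B[0][2] = -4 + -3 = -7, A[0][1] + B[1][2] = 7 + -3 = 4, A[0][2] + B[2][2] = 9 + 8 = 17) = -7 (attained at k = 0)
  C[1][0] = min over k of (A[1][0] + B[0][0] = 5 + 3 = 8, A[1][1] + B[1][0] = 1 + -5 = -4, A[1][2] + B[2][0] = 4 + -4 = 0) = -4 (attained at k = 1)
  C[1][1] = min over k of (A[1][0] + B[0][1] = 5 + 6 = 11, A[1][1] + B[1][1] = 1 + -1 = 0, A[1][2] + B[2][1] = 4 + -2 = 2) = 0 (attained at k = 1)
  C[1][2] = min over k of (A[1][0] + B[0][2] = 5 + -3 = 2, A[1][1] + B[1][2] = 1 + -3 = -2, A[1][2] + B[2][2] = 4 + 8 = 12) = -2 (attained at k = 1)
  C[2][0] = min over k of (A[2][0] + B[0][0] = 2 + 3 = 5, A[2][1] + B[1][0] = 6 + -5 = 1, A[2][2] + B[2][0] = -1 + -4 = -5) = -5 (attained at k = 2)
  C[2][1] = min over k of (A[2][0] + B[0][1] = 2 + 6 = 8, A[2][1] + B[1][1] = 6 + -1 = 5, A[2][2] + B[2][1] = -1 + -2 = -3) = -3 (attained at k = 2)
  C[2][2] = min over k of (A[2][0] + B[0][2] = 2 + -3 = -1, A[2][1] + B[1][2] = 6 + -3 = 3, A[2][2] + B[2][2] = -1 + 8 = 7) = -1 (attained at k = 0)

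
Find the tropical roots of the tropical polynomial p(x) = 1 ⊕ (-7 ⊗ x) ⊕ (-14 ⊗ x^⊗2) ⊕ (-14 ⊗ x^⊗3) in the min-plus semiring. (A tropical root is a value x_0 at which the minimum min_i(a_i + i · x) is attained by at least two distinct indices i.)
Roots: {0, 7, 8}

Each tropical root is a break point of the lower envelope of the lines y = a_i + i · x (there are 4 lines, with slopes 0, 1, ..., 3). Only the lines that attain the minimum somewhere contribute to roots; other lines are dominated. Here the surviving (envelope) indices are i = 3, i = 2, i = 1, i = 0.
Intersections between consecutive envelope lines give the roots: for adjacent envelope indices i < j the intersection is x = (a_i − a_j) / (j − i). Reading off the sorted break points: {0, 7, 8}.
Verification: at each break x_0, at least two indices attain the minimum of min_i(a_i + i · x_0).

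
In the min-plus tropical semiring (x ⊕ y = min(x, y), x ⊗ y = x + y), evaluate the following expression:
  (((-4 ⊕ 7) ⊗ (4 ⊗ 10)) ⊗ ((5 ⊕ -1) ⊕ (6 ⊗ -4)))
(((-4 ⊕ 7) ⊗ (4 ⊗ 10)) ⊗ ((5 ⊕ -1) ⊕ (6 ⊗ -4))) = 9

Expand innermost to outermost. Recall ⊕ takes the minimum of its arguments and ⊗ takes their sum. Working out the expression (((-4 ⊕ 7) ⊗ (4 ⊗ 10)) ⊗ ((5 ⊕ -1) ⊕ (6 ⊗ -4))) gives 9.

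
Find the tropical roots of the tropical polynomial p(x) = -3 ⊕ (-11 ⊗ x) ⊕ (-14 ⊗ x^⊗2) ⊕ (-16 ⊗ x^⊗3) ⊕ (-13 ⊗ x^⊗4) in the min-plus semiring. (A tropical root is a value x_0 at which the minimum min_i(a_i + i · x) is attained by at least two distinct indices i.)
Roots: {-3, 2, 3, 8}

Each tropical root is a break point of the lower envelope of the lines y = a_i + i · x (there are 5 lines, with slopes 0, 1, ..., 4). Only the lines that attain the minimum somewhere contribute to roots; other lines are dominated. Here the surviving (envelope) indices are i = 4, i = 3, i = 2, i = 1, i = 0.
Intersections between consecutive envelope lines give the roots: for adjacent envelope indices i < j the intersection is x = (a_i − a_j) / (j − i). Reading off the sorted break points: {-3, 2, 3, 8}.
Verification: at each break x_0, at least two indices attain the minimum of min_i(a_i + i · x_0).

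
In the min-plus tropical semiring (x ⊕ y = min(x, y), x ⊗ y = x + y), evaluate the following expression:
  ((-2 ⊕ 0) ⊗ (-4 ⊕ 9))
((-2 ⊕ 0) ⊗ (-4 ⊕ 9)) = -6

Expand innermost to outermost. Recall ⊕ takes the minimum of its arguments and ⊗ takes their sum. Working out the expression ((-2 ⊕ 0) ⊗ (-4 ⊕ 9)) gives -6.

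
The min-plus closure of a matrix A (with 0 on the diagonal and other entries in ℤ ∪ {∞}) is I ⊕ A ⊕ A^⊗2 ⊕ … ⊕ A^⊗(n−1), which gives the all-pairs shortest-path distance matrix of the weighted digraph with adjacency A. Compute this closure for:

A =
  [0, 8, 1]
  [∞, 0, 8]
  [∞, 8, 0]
Closure =
  [0, 8, 1]
  [∞, 0, 8]
  [∞, 8, 0]

This is the Floyd-Warshall all-pairs shortest-path computation. For each intermediate vertex k = 0, 1, …, 2, update dist[i][j] ← min(dist[i][j], dist[i][k] + dist[k][j]). The final matrix gives, for each (i, j), the minimum total weight of any directed path from i to j (possibly empty when i = j).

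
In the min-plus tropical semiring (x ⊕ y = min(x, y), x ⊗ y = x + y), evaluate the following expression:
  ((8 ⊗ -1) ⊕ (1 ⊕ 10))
((8 ⊗ -1) ⊕ (1 ⊕ 10)) = 1

Expand innermost to outermost. Recall ⊕ takes the minimum of its arguments and ⊗ takes their sum. Working out the expression ((8 ⊗ -1) ⊕ (1 ⊕ 10)) gives 1.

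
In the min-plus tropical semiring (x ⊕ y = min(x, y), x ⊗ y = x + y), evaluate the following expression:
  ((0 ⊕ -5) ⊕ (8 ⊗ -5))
((0 ⊕ -5) ⊕ (8 ⊗ -5)) = -5

Expand innermost to outermost. Recall ⊕ takes the minimum of its arguments and ⊗ takes their sum. Working out the expression ((0 ⊕ -5) ⊕ (8 ⊗ -5)) gives -5.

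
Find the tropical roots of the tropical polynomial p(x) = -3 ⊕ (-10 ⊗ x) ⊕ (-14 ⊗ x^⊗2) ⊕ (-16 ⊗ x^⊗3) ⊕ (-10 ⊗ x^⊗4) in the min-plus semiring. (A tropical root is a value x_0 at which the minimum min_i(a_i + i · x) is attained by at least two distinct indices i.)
Roots: {-6, 2, 4, 7}

Each tropical root is a break point of the lower envelope of the lines y = a_i + i · x (there are 5 lines, with slopes 0, 1, ..., 4). Only the lines that attain the minimum somewhere contribute to roots; other lines are dominated. Here the surviving (envelope) indices are i = 4, i = 3, i = 2, i = 1, i = 0.
Intersections between consecutive envelope lines give the roots: for adjacent envelope indices i < j the intersection is x = (a_i − a_j) / (j − i). Reading off the sorted break points: {-6, 2, 4, 7}.
Verification: at each break x_0, at least two indices attain the minimum of min_i(a_i + i · x_0).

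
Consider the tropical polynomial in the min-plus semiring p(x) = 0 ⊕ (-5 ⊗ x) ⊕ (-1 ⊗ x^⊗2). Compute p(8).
p(8) = 0

A tropical monomial a ⊗ x^⊗i evaluates to a + i · x. Evaluating each term at x = 8:
  Term 0 contributes 0 + 0 · 8 = 0
  Term 1 contributes -5 + 1 · 8 = 3
  Term 2 contributes -1 + 2 · 8 = 15
p(8) = ⊕ of these = min[0, 3, 15] = 0.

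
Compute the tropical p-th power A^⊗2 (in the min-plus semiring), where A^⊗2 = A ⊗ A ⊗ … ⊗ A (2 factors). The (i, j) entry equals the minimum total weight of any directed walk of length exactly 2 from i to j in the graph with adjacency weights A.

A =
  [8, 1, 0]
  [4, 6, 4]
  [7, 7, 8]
A^⊗2 =
  [5, 7, 5]
  [10, 5, 4]
  [11, 8, 7]

Each entry (A^⊗2)_ij equals the minimum over all length-2 walks i = v_0 → v_1 → … → v_2 = j of Σ_t A[v_t][v_{t+1}]. For example, for (i, j) = (0, 2) we minimise over 3 possible intermediate vertex sequences; the minimum is 5, attained along the walk 0 → 1 → 2.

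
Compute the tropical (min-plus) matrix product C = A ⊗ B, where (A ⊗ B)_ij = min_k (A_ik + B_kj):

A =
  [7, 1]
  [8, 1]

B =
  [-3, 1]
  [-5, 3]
A ⊗ B =
  [-4, 4]
  [-4, 4]

Apply the min-plus product entry-by-entry:
  C[0][0] = min over k of (A[0][0] + B[0][0] = 7 + -3 = 4, A[0][1] + B[1][0] = 1 + -5 = -4) = -4 (attained at k = 1)
  C[0][1] = min over k of (A[0][0] + B[0][1] = 7 + 1 = 8, A[0][1] + B[1][1] = 1 + 3 = 4) = 4 (attained at k = 1)
  C[1][0] = min over k of (A[1][0] + B[0][0] = 8 + -3 = 5, A[1][1] + B[1][0] = 1 + -5 = -4) = -4 (attained at k = 1)
  C[1][1] = min over k of (A[1][0] + B[0][1] = 8 + 1 = 9, A[1][1] + B[1][1] = 1 + 3 = 4) = 4 (attained at k = 1)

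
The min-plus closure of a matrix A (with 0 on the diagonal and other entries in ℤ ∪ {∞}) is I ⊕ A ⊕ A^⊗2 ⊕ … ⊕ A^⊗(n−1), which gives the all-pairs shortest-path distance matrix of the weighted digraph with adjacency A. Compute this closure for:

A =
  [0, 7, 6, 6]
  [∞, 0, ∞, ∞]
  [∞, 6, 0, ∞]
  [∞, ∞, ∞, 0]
Closure =
  [0, 7, 6, 6]
  [∞, 0, ∞, ∞]
  [∞, 6, 0, ∞]
  [∞, ∞, ∞, 0]

This is the Floyd-Warshall all-pairs shortest-path computation. For each intermediate vertex k = 0, 1, …, 3, update dist[i][j] ← min(dist[i][j], dist[i][k] + dist[k][j]). The final matrix gives, for each (i, j), the minimum total weight of any directed path from i to j (possibly empty when i = j).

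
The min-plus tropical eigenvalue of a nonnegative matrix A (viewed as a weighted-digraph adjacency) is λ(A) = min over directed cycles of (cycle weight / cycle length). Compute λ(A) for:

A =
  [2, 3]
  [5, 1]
λ(A) = 1

Enumerate directed cycles and compute their means (weight / length). Sample:
  cycle 0 → 0: weight = 2, length = 1, mean = 2/1 ≈ 2.000
  cycle 1 → 1: weight = 1, length = 1, mean = 1/1 ≈ 1.000
  cycle 0 → 1 → 0: weight = 8, length = 2, mean = 8/2 ≈ 4.000
  cycle 1 → 0 → 1: weight = 8, length = 2, mean = 8/2 ≈ 4.000
Minimum mean = 1.000, attained e.g. along the cycle 1 → 1 with weight 1 and length 1. So λ(A) = 1/1 = 1.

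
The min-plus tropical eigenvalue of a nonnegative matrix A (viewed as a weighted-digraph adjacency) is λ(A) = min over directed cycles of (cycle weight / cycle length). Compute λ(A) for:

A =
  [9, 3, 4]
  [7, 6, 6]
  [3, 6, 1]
λ(A) = 1

Enumerate directed cycles and compute their means (weight / length). Sample:
  cycle 0 → 0: weight = 9, length = 1, mean = 9/1 ≈ 9.000
  cycle 1 → 1: weight = 6, length = 1, mean = 6/1 ≈ 6.000
  cycle 2 → 2: weight = 1, length = 1, mean = 1/1 ≈ 1.000
  cycle 0 → 1 → 0: weight = 10, length = 2, mean = 10/2 ≈ 5.000
  cycle 0 → 2 → 0: weight = 7, length = 2, mean = 7/2 ≈ 3.500
  cycle 1 → 0 → 1: weight = 10, length = 2, mean = 10/2 ≈ 5.000
Minimum mean = 1.000, attained e.g. along the cycle 2 → 2 with weight 1 and length 1. So λ(A) = 1/1 = 1.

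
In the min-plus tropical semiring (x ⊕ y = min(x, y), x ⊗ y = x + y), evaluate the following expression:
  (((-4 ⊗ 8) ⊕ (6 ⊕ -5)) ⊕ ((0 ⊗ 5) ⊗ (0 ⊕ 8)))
(((-4 ⊗ 8) ⊕ (6 ⊕ -5)) ⊕ ((0 ⊗ 5) ⊗ (0 ⊕ 8))) = -5

Expand innermost to outermost. Recall ⊕ takes the minimum of its arguments and ⊗ takes their sum. Working out the expression (((-4 ⊗ 8) ⊕ (6 ⊕ -5)) ⊕ ((0 ⊗ 5) ⊗ (0 ⊕ 8))) gives -5.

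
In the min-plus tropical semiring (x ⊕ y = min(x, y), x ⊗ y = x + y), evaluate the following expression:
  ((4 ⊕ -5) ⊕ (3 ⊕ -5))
((4 ⊕ -5) ⊕ (3 ⊕ -5)) = -5

Expand innermost to outermost. Recall ⊕ takes the minimum of its arguments and ⊗ takes their sum. Working out the expression ((4 ⊕ -5) ⊕ (3 ⊕ -5)) gives -5.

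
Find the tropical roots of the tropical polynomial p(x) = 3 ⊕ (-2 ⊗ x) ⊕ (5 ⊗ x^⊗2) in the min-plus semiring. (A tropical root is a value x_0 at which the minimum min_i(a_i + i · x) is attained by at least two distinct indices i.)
Roots: {-7, 5}

Each tropical root is a break point of the lower envelope of the lines y = a_i + i · x (there are 3 lines, with slopes 0, 1, ..., 2). Only the lines that attain the minimum somewhere contribute to roots; other lines are dominated. Here the surviving (envelope) indices are i = 2, i = 1, i = 0.
Intersections between consecutive envelope lines give the roots: for adjacent envelope indices i < j the intersection is x = (a_i − a_j) / (j − i). Reading off the sorted break points: {-7, 5}.
Verification: at each break x_0, at least two indices attain the minimum of min_i(a_i + i · x_0).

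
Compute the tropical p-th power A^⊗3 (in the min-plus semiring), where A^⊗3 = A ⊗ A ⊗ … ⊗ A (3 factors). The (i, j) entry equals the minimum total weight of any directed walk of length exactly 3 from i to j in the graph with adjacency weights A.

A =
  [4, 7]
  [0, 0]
A^⊗3 =
  [7, 7]
  [0, 0]

Each entry (A^⊗3)_ij equals the minimum over all length-3 walks i = v_0 → v_1 → … → v_3 = j of Σ_t A[v_t][v_{t+1}]. For example, for (i, j) = (0, 1) we minimise over 4 possible intermediate vertex sequences; the minimum is 7, attained along the walk 0 → 1 → 1 → 1.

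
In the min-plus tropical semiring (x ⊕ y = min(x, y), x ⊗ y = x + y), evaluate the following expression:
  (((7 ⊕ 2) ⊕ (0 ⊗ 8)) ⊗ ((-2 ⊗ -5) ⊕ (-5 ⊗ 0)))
(((7 ⊕ 2) ⊕ (0 ⊗ 8)) ⊗ ((-2 ⊗ -5) ⊕ (-5 ⊗ 0))) = -5

Expand innermost to outermost. Recall ⊕ takes the minimum of its arguments and ⊗ takes their sum. Working out the expression (((7 ⊕ 2) ⊕ (0 ⊗ 8)) ⊗ ((-2 ⊗ -5) ⊕ (-5 ⊗ 0))) gives -5.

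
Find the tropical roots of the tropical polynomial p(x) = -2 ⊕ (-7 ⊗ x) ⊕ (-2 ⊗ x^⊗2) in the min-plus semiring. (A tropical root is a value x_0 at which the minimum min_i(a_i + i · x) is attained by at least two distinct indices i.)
Roots: {-5, 5}

Each tropical root is a break point of the lower envelope of the lines y = a_i + i · x (there are 3 lines, with slopes 0, 1, ..., 2). Only the lines that attain the minimum somewhere contribute to roots; other lines are dominated. Here the surviving (envelope) indices are i = 2, i = 1, i = 0.
Intersections between consecutive envelope lines give the roots: for adjacent envelope indices i < j the intersection is x = (a_i − a_j) / (j − i). Reading off the sorted break points: {-5, 5}.
Verification: at each break x_0, at least two indices attain the minimum of min_i(a_i + i · x_0).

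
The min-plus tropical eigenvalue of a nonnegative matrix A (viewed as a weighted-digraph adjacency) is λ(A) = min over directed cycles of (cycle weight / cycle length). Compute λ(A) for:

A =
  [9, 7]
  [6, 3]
λ(A) = 3

Enumerate directed cycles and compute their means (weight / length). Sample:
  cycle 0 → 0: weight = 9, length = 1, mean = 9/1 ≈ 9.000
  cycle 1 → 1: weight = 3, length = 1, mean = 3/1 ≈ 3.000
  cycle 0 → 1 → 0: weight = 13, length = 2, mean = 13/2 ≈ 6.500
  cycle 1 → 0 → 1: weight = 13, length = 2, mean = 13/2 ≈ 6.500
Minimum mean = 3.000, attained e.g. along the cycle 1 → 1 with weight 3 and length 1. So λ(A) = 3/1 = 3.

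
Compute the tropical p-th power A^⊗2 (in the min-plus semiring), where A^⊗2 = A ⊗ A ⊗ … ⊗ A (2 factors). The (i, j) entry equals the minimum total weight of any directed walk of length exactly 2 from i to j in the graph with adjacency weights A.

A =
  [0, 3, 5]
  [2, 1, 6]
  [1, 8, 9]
A^⊗2 =
  [0, 3, 5]
  [2, 2, 7]
  [1, 4, 6]

Each entry (A^⊗2)_ij equals the minimum over all length-2 walks i = v_0 → v_1 → … → v_2 = j of Σ_t A[v_t][v_{t+1}]. For example, for (i, j) = (0, 2) we minimise over 3 possible intermediate vertex sequences; the minimum is 5, attained along the walk 0 → 0 → 2.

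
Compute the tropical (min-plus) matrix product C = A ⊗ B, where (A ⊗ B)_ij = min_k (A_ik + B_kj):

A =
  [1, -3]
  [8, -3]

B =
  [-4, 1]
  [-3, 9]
A ⊗ B =
  [-6, 2]
  [-6, 6]

Apply the min-plus product entry-by-entry:
  C[0][0] = min over k of (A[0][0] + B[0][0] = 1 + -4 = -3, A[0][1] + B[1][0] = -3 + -3 = -6) = -6 (attained at k = 1)
  C[0][1] = min over k of (A[0][0] + B[0][1] = 1 + 1 = 2, A[0][1] + B[1][1] = -3 + 9 = 6) = 2 (attained at k = 0)
  C[1][0] = min over k of (A[1][0] + B[0][0] = 8 + -4 = 4, A[1][1] + B[1][0] = -3 + -3 = -6) = -6 (attained at k = 1)
  C[1][1] = min over k of (A[1][0] + B[0][1] = 8 + 1 = 9, A[1][1] + B[1][1] = -3 + 9 = 6) = 6 (attained at k = 1)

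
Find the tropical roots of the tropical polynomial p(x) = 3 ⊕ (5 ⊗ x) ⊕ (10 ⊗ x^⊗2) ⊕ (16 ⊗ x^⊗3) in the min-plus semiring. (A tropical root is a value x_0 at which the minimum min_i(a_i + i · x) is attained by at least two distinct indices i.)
Roots: {-6, -5, -2}

Each tropical root is a break point of the lower envelope of the lines y = a_i + i · x (there are 4 lines, with slopes 0, 1, ..., 3). Only the lines that attain the minimum somewhere contribute to roots; other lines are dominated. Here the surviving (envelope) indices are i = 3, i = 2, i = 1, i = 0.
Intersections between consecutive envelope lines give the roots: for adjacent envelope indices i < j the intersection is x = (a_i − a_j) / (j − i). Reading off the sorted break points: {-6, -5, -2}.
Verification: at each break x_0, at least two indices attain the minimum of min_i(a_i + i · x_0).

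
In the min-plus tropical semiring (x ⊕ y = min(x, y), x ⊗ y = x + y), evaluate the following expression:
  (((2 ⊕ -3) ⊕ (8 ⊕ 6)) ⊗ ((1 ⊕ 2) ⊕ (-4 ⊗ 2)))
(((2 ⊕ -3) ⊕ (8 ⊕ 6)) ⊗ ((1 ⊕ 2) ⊕ (-4 ⊗ 2))) = -5

Expand innermost to outermost. Recall ⊕ takes the minimum of its arguments and ⊗ takes their sum. Working out the expression (((2 ⊕ -3) ⊕ (8 ⊕ 6)) ⊗ ((1 ⊕ 2) ⊕ (-4 ⊗ 2))) gives -5.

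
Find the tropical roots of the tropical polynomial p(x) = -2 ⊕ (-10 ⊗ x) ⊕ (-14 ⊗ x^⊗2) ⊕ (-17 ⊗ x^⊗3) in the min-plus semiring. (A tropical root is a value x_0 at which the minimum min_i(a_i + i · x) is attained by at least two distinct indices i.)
Roots: {3, 4, 8}

Each tropical root is a break point of the lower envelope of the lines y = a_i + i · x (there are 4 lines, with slopes 0, 1, ..., 3). Only the lines that attain the minimum somewhere contribute to roots; other lines are dominated. Here the surviving (envelope) indices are i = 3, i = 2, i = 1, i = 0.
Intersections between consecutive envelope lines give the roots: for adjacent envelope indices i < j the intersection is x = (a_i − a_j) / (j − i). Reading off the sorted break points: {3, 4, 8}.
Verification: at each break x_0, at least two indices attain the minimum of min_i(a_i + i · x_0).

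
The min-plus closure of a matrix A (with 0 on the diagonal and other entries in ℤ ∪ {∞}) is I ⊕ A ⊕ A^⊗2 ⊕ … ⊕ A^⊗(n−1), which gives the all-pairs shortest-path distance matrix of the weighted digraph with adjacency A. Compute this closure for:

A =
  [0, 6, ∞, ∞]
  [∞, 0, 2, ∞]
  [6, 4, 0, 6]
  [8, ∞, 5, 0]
Closure =
  [0, 6, 8, 14]
  [8, 0, 2, 8]
  [6, 4, 0, 6]
  [8, 9, 5, 0]

This is the Floyd-Warshall all-pairs shortest-path computation. For each intermediate vertex k = 0, 1, …, 3, update dist[i][j] ← min(dist[i][j], dist[i][k] + dist[k][j]). The final matrix gives, for each (i, j), the minimum total weight of any directed path from i to j (possibly empty when i = j).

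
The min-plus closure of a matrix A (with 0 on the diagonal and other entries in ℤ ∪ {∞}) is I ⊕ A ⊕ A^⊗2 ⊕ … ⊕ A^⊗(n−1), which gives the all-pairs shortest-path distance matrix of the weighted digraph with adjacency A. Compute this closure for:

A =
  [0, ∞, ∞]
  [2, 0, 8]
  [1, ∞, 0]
Closure =
  [0, ∞, ∞]
  [2, 0, 8]
  [1, ∞, 0]

This is the Floyd-Warshall all-pairs shortest-path computation. For each intermediate vertex k = 0, 1, …, 2, update dist[i][j] ← min(dist[i][j], dist[i][k] + dist[k][j]). The final matrix gives, for each (i, j), the minimum total weight of any directed path from i to j (possibly empty when i = j).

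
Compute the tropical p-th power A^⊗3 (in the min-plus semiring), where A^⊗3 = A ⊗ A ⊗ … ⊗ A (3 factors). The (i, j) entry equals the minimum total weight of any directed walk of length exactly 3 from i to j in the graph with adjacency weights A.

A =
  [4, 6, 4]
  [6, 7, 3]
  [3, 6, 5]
A^⊗3 =
  [11, 13, 11]
  [10, 12, 10]
  [10, 13, 11]

Each entry (A^⊗3)_ij equals the minimum over all length-3 walks i = v_0 → v_1 → … → v_3 = j of Σ_t A[v_t][v_{t+1}]. For example, for (i, j) = (0, 2) we minimise over 9 possible intermediate vertex sequences; the minimum is 11, attained along the walk 0 → 2 → 0 → 2.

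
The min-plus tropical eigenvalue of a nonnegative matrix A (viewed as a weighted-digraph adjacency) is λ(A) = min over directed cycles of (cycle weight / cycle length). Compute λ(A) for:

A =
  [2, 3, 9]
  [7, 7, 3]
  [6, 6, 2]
λ(A) = 2

Enumerate directed cycles and compute their means (weight / length). Sample:
  cycle 0 → 0: weight = 2, length = 1, mean = 2/1 ≈ 2.000
  cycle 1 → 1: weight = 7, length = 1, mean = 7/1 ≈ 7.000
  cycle 2 → 2: weight = 2, length = 1, mean = 2/1 ≈ 2.000
  cycle 0 → 1 → 0: weight = 10, length = 2, mean = 10/2 ≈ 5.000
  cycle 0 → 2 → 0: weight = 15, length = 2, mean = 15/2 ≈ 7.500
  cycle 1 → 0 → 1: weight = 10, length = 2, mean = 10/2 ≈ 5.000
Minimum mean = 2.000, attained e.g. along the cycle 0 → 0 with weight 2 and length 1. So λ(A) = 2/1 = 2.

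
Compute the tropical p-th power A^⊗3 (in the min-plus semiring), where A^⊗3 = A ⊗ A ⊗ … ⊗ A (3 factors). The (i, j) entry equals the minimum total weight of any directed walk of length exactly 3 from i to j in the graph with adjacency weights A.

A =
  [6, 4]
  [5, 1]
A^⊗3 =
  [10, 6]
  [7, 3]

Each entry (A^⊗3)_ij equals the minimum over all length-3 walks i = v_0 → v_1 → … → v_3 = j of Σ_t A[v_t][v_{t+1}]. For example, for (i, j) = (0, 1) we minimise over 4 possible intermediate vertex sequences; the minimum is 6, attained along the walk 0 → 1 → 1 → 1.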